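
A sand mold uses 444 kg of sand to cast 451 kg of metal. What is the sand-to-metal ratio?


Formula: Sand-to-Metal Ratio = W_sand / W_metal
Ratio = 444 kg / 451 kg = 0.9845

Final answer: 0.9845


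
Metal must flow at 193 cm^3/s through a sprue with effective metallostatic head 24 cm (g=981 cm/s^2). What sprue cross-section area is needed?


Formula: v = sqrt(2*g*h), A = Q/v
Velocity: v = sqrt(2 * 981 * 24) = sqrt(47088) = 216.9977 cm/s
Sprue area: A = Q / v = 193 / 216.9977 = 0.8894 cm^2

Answer: 0.8894 cm^2


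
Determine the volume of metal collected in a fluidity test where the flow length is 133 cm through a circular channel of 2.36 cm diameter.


Formula: V = pi * (d/2)^2 * L  (cylinder volume)
Radius = 2.36/2 = 1.18 cm
V = pi * 1.18^2 * 133 = 581.7890 cm^3

Answer: 581.7890 cm^3


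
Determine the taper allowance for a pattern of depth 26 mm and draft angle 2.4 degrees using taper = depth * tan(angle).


Formula: taper = depth * tan(draft_angle)
tan(2.4 deg) = 0.0419124
taper = 26 mm * 0.0419124 = 1.0897 mm

Answer: 1.0897 mm


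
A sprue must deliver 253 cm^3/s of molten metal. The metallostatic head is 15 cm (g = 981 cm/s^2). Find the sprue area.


Formula: v = sqrt(2*g*h), A = Q/v
Velocity: v = sqrt(2 * 981 * 15) = sqrt(29430) = 171.5517 cm/s
Sprue area: A = Q / v = 253 / 171.5517 = 1.4748 cm^2

Final answer: 1.4748 cm^2


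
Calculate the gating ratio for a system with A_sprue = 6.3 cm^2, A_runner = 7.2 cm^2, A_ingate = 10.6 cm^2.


Sprue:Runner:Ingate = 1 : 7.2/6.3 : 10.6/6.3 = 1:1.14:1.68

1:1.14:1.68


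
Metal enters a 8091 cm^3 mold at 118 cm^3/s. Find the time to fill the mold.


Formula: t_fill = V_mold / Q_flow
t = 8091 cm^3 / 118 cm^3/s = 68.5678 s


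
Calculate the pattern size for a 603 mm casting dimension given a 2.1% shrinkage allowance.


Formula: L_pattern = L_casting * (1 + shrinkage_rate/100)
Shrinkage factor = 1 + 2.1/100 = 1.021
L_pattern = 603 mm * 1.021 = 615.6630 mm

Final answer: 615.6630 mm


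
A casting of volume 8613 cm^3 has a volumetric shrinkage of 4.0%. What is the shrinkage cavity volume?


Formula: V_shrink = V_casting * shrinkage_pct / 100
V_shrink = 8613 cm^3 * 4.0 / 100 = 344.5200 cm^3

Answer: 344.5200 cm^3


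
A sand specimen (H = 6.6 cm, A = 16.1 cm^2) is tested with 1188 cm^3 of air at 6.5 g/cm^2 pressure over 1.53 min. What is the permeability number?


Formula: Permeability Number P = (V * H) / (p * A * t)
Numerator: V * H = 1188 * 6.6 = 7840.8
Denominator: p * A * t = 6.5 * 16.1 * 1.53 = 160.1145
P = 7840.8 / 160.1145 = 48.9700

Answer: 48.9700


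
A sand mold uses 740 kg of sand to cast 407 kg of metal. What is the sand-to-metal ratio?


Formula: Sand-to-Metal Ratio = W_sand / W_metal
Ratio = 740 kg / 407 kg = 1.8182

Final answer: 1.8182


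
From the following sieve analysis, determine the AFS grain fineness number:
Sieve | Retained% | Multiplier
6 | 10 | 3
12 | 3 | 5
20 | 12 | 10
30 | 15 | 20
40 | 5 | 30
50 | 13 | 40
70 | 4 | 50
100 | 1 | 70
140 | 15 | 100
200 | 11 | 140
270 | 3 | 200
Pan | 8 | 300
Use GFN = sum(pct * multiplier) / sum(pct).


Formula: GFN = sum(pct * multiplier) / sum(pct)
sum(pct * multiplier) = 7445
sum(pct) = 100
GFN = 7445 / 100 = 74.45

74.45


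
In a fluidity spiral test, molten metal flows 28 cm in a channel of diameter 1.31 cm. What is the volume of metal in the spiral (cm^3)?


Formula: V = pi * (d/2)^2 * L  (cylinder volume)
Radius = 1.31/2 = 0.655 cm
V = pi * 0.655^2 * 28 = 37.7390 cm^3

Answer: 37.7390 cm^3


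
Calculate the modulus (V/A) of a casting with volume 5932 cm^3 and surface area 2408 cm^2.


Formula: Casting Modulus M = V / A
M = 5932 cm^3 / 2408 cm^2 = 2.4635 cm

Final answer: 2.4635 cm


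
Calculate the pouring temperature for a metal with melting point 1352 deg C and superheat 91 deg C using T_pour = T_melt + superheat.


Formula: T_pour = T_melt + Superheat
T_pour = 1352 + 91 = 1443 deg C


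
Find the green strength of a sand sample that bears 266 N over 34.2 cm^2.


Formula: Compressive Strength = Force / Area
Strength = 266 N / 34.2 cm^2 = 7.7778 N/cm^2

7.7778 N/cm^2


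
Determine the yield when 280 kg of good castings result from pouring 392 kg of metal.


Formula: Casting Yield = (W_good / W_total) * 100
Yield = (280 kg / 392 kg) * 100 = 71.4286%

71.4286%


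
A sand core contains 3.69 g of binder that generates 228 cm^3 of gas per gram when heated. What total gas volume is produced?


Formula: V_gas = W_binder * gas_evolution_rate
V = 3.69 g * 228 cm^3/g = 841.3200 cm^3

841.3200 cm^3


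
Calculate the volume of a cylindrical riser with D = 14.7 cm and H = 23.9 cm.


Formula: V = pi * (D/2)^2 * H  (cylinder volume)
Radius = D/2 = 14.7/2 = 7.35 cm
V = pi * 7.35^2 * 23.9 = 4056.2289 cm^3

Answer: 4056.2289 cm^3


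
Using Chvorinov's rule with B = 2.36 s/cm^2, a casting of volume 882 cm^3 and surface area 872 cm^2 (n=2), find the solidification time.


Formula: t_s = B * (V/A)^n  (Chvorinov's rule, n=2)
Modulus M = V/A = 882/872 = 1.011468 cm
M^2 = 1.011468^2 = 1.023068 cm^2
t_s = 2.36 * 1.023068 = 2.4144 s

Final answer: 2.4144 s


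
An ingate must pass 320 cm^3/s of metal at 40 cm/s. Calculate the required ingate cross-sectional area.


Formula: A_ingate = Q / v  (continuity equation)
A = 320 cm^3/s / 40 cm/s = 8.0000 cm^2

8.0000 cm^2


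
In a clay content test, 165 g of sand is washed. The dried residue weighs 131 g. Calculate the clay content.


Formula: Clay% = (W_total - W_washed) / W_total * 100
Clay mass = 165 - 131 = 34 g
Clay% = 34 / 165 * 100 = 20.6061%

Answer: 20.6061%


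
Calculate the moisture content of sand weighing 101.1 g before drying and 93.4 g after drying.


Formula: MC = (W_wet - W_dry) / W_wet * 100
Water mass = 101.1 - 93.4 = 7.7 g
MC = 7.7 / 101.1 * 100 = 7.6162%

Final answer: 7.6162%


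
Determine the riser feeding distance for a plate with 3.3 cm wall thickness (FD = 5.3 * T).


Formula: FD = 5.3 * T  (riser feeding-distance rule)
FD = 5.3 * 3.3 cm = 17.4900 cm

17.4900 cm


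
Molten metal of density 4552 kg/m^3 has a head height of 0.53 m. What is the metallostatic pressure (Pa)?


Formula: P = rho * g * h
rho * g = 4552 * 9.81 = 44655.12 N/m^3
P = 44655.12 * 0.53 = 23667.2136 Pa

23667.2136 Pa


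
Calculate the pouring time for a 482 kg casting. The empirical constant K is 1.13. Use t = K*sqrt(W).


Formula: t = K * sqrt(W)
sqrt(W) = sqrt(482) = 21.95450
t = 1.13 * 21.95450 = 24.8086 s


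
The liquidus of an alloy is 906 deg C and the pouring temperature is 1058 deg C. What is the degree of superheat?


Formula: Superheat = T_pour - T_melt
Superheat = 1058 - 906 = 152 deg C

Answer: 152 deg C


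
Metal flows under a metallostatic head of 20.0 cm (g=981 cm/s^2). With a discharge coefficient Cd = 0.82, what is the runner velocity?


Formula: v = Cd * sqrt(2 * g * h)  (Torricelli with discharge coefficient)
2*g*h = 2 * 981 * 20.0 = 39240.0 cm^2/s^2
sqrt(39240.0) = 198.09089 cm/s
v = 0.82 * 198.09089 = 162.4345 cm/s

Final answer: 162.4345 cm/s


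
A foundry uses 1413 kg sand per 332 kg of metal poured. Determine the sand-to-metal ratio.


Formula: Sand-to-Metal Ratio = W_sand / W_metal
Ratio = 1413 kg / 332 kg = 4.2560


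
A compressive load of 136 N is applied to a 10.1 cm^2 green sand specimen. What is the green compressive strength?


Formula: Compressive Strength = Force / Area
Strength = 136 N / 10.1 cm^2 = 13.4653 N/cm^2

Final answer: 13.4653 N/cm^2


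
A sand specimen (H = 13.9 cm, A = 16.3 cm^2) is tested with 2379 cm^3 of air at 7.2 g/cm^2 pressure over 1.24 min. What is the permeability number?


Formula: Permeability Number P = (V * H) / (p * A * t)
Numerator: V * H = 2379 * 13.9 = 33068.1
Denominator: p * A * t = 7.2 * 16.3 * 1.24 = 145.5264
P = 33068.1 / 145.5264 = 227.2309

227.2309


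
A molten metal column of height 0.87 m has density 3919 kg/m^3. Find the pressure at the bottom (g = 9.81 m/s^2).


Formula: P = rho * g * h
rho * g = 3919 * 9.81 = 38445.39 N/m^3
P = 38445.39 * 0.87 = 33447.4893 Pa

Final answer: 33447.4893 Pa


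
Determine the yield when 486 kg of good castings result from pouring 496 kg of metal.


Formula: Casting Yield = (W_good / W_total) * 100
Yield = (486 kg / 496 kg) * 100 = 97.9839%


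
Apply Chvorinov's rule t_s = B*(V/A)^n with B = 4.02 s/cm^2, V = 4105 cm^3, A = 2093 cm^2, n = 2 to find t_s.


Formula: t_s = B * (V/A)^n  (Chvorinov's rule, n=2)
Modulus M = V/A = 4105/2093 = 1.961300 cm
M^2 = 1.961300^2 = 3.846698 cm^2
t_s = 4.02 * 3.846698 = 15.4637 s

15.4637 s


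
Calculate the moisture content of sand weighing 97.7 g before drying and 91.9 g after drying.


Formula: MC = (W_wet - W_dry) / W_wet * 100
Water mass = 97.7 - 91.9 = 5.8 g
MC = 5.8 / 97.7 * 100 = 5.9365%

Final answer: 5.9365%


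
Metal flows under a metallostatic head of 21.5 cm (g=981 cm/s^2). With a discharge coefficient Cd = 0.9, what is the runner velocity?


Formula: v = Cd * sqrt(2 * g * h)  (Torricelli with discharge coefficient)
2*g*h = 2 * 981 * 21.5 = 42183.0 cm^2/s^2
sqrt(42183.0) = 205.38500 cm/s
v = 0.9 * 205.38500 = 184.8465 cm/s

Final answer: 184.8465 cm/s


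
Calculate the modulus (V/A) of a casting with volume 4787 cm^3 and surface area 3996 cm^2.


Formula: Casting Modulus M = V / A
M = 4787 cm^3 / 3996 cm^2 = 1.1979 cm


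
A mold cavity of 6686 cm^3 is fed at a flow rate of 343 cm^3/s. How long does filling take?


Formula: t_fill = V_mold / Q_flow
t = 6686 cm^3 / 343 cm^3/s = 19.4927 s


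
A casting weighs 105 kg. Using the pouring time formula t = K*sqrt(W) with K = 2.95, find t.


Formula: t = K * sqrt(W)
sqrt(W) = sqrt(105) = 10.24695
t = 2.95 * 10.24695 = 30.2285 s


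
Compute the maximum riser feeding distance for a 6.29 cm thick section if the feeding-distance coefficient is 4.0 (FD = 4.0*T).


Formula: FD = 4.0 * T  (riser feeding-distance rule)
FD = 4.0 * 6.29 cm = 25.1600 cm

Answer: 25.1600 cm


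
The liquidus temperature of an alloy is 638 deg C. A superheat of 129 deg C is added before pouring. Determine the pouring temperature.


Formula: T_pour = T_melt + Superheat
T_pour = 638 + 129 = 767 deg C

767 deg C


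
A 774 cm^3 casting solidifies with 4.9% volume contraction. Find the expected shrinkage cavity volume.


Formula: V_shrink = V_casting * shrinkage_pct / 100
V_shrink = 774 cm^3 * 4.9 / 100 = 37.9260 cm^3

Final answer: 37.9260 cm^3


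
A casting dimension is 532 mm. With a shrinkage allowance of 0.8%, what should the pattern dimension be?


Formula: L_pattern = L_casting * (1 + shrinkage_rate/100)
Shrinkage factor = 1 + 0.8/100 = 1.008
L_pattern = 532 mm * 1.008 = 536.2560 mm

536.2560 mm


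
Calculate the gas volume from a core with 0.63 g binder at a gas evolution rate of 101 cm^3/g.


Formula: V_gas = W_binder * gas_evolution_rate
V = 0.63 g * 101 cm^3/g = 63.6300 cm^3

Answer: 63.6300 cm^3


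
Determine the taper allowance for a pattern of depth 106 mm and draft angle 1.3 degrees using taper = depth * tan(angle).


Formula: taper = depth * tan(draft_angle)
tan(1.3 deg) = 0.0226932
taper = 106 mm * 0.0226932 = 2.4055 mm

Answer: 2.4055 mm


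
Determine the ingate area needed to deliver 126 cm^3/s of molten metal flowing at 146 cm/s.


Formula: A_ingate = Q / v  (continuity equation)
A = 126 cm^3/s / 146 cm/s = 0.8630 cm^2

Answer: 0.8630 cm^2


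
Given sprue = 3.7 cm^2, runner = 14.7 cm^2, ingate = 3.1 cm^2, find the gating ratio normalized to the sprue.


Sprue:Runner:Ingate = 1 : 14.7/3.7 : 3.1/3.7 = 1:3.97:0.84

Answer: 1:3.97:0.84


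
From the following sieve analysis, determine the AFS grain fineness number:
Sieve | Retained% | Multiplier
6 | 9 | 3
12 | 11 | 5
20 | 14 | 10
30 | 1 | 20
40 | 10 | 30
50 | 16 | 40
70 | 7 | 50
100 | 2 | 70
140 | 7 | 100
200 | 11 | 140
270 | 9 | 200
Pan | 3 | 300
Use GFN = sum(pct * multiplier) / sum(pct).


Formula: GFN = sum(pct * multiplier) / sum(pct)
sum(pct * multiplier) = 6612
sum(pct) = 100
GFN = 6612 / 100 = 66.12

Final answer: 66.12


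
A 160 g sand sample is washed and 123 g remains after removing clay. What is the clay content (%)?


Formula: Clay% = (W_total - W_washed) / W_total * 100
Clay mass = 160 - 123 = 37 g
Clay% = 37 / 160 * 100 = 23.1250%

23.1250%


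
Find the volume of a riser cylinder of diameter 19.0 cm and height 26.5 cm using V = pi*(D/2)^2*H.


Formula: V = pi * (D/2)^2 * H  (cylinder volume)
Radius = D/2 = 19.0/2 = 9.5 cm
V = pi * 9.5^2 * 26.5 = 7513.5115 cm^3


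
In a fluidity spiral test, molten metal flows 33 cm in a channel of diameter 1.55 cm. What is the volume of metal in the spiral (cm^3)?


Formula: V = pi * (d/2)^2 * L  (cylinder volume)
Radius = 1.55/2 = 0.775 cm
V = pi * 0.775^2 * 33 = 62.2683 cm^3

Answer: 62.2683 cm^3


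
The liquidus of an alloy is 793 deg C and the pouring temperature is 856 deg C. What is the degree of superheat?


Formula: Superheat = T_pour - T_melt
Superheat = 856 - 793 = 63 deg C

Answer: 63 deg C


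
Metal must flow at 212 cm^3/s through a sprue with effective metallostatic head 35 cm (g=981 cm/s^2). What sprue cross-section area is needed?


Formula: v = sqrt(2*g*h), A = Q/v
Velocity: v = sqrt(2 * 981 * 35) = sqrt(68670) = 262.0496 cm/s
Sprue area: A = Q / v = 212 / 262.0496 = 0.8090 cm^2

Final answer: 0.8090 cm^2


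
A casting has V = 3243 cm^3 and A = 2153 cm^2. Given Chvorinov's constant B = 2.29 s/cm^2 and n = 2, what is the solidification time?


Formula: t_s = B * (V/A)^n  (Chvorinov's rule, n=2)
Modulus M = V/A = 3243/2153 = 1.506270 cm
M^2 = 1.506270^2 = 2.268849 cm^2
t_s = 2.29 * 2.268849 = 5.1957 s


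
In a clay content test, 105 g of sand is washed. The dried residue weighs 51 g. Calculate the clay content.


Formula: Clay% = (W_total - W_washed) / W_total * 100
Clay mass = 105 - 51 = 54 g
Clay% = 54 / 105 * 100 = 51.4286%

Final answer: 51.4286%


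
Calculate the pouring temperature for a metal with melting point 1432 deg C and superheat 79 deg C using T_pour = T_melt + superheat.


Formula: T_pour = T_melt + Superheat
T_pour = 1432 + 79 = 1511 deg C

1511 deg C


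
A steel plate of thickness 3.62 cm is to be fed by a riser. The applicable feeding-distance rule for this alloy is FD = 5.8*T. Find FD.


Formula: FD = 5.8 * T  (riser feeding-distance rule)
FD = 5.8 * 3.62 cm = 20.9960 cm

20.9960 cm


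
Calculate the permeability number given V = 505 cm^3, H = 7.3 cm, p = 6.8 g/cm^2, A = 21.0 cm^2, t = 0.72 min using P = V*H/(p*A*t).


Formula: Permeability Number P = (V * H) / (p * A * t)
Numerator: V * H = 505 * 7.3 = 3686.5
Denominator: p * A * t = 6.8 * 21.0 * 0.72 = 102.816
P = 3686.5 / 102.816 = 35.8553

Answer: 35.8553


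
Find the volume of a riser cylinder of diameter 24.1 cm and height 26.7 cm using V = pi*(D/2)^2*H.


Formula: V = pi * (D/2)^2 * H  (cylinder volume)
Radius = D/2 = 24.1/2 = 12.05 cm
V = pi * 12.05^2 * 26.7 = 12179.6618 cm^3

12179.6618 cm^3


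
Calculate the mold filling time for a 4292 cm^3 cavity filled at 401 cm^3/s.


Formula: t_fill = V_mold / Q_flow
t = 4292 cm^3 / 401 cm^3/s = 10.7032 s

Final answer: 10.7032 s


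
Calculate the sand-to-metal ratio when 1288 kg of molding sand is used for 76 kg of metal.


Formula: Sand-to-Metal Ratio = W_sand / W_metal
Ratio = 1288 kg / 76 kg = 16.9474

Final answer: 16.9474


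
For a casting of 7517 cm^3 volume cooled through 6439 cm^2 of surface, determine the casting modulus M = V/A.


Formula: Casting Modulus M = V / A
M = 7517 cm^3 / 6439 cm^2 = 1.1674 cm


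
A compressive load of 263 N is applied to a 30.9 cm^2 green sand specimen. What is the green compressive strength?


Formula: Compressive Strength = Force / Area
Strength = 263 N / 30.9 cm^2 = 8.5113 N/cm^2

8.5113 N/cm^2


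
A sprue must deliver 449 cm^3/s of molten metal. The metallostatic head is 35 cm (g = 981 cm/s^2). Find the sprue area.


Formula: v = sqrt(2*g*h), A = Q/v
Velocity: v = sqrt(2 * 981 * 35) = sqrt(68670) = 262.0496 cm/s
Sprue area: A = Q / v = 449 / 262.0496 = 1.7134 cm^2

Final answer: 1.7134 cm^2


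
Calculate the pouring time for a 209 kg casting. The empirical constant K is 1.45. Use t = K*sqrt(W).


Formula: t = K * sqrt(W)
sqrt(W) = sqrt(209) = 14.45683
t = 1.45 * 14.45683 = 20.9624 s

20.9624 s


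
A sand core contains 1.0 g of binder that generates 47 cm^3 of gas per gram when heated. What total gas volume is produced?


Formula: V_gas = W_binder * gas_evolution_rate
V = 1.0 g * 47 cm^3/g = 47.0000 cm^3


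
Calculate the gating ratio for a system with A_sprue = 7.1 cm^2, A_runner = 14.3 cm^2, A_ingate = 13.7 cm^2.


Sprue:Runner:Ingate = 1 : 14.3/7.1 : 13.7/7.1 = 1:2.01:1.93

Answer: 1:2.01:1.93


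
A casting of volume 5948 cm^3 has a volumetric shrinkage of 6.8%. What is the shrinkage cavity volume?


Formula: V_shrink = V_casting * shrinkage_pct / 100
V_shrink = 5948 cm^3 * 6.8 / 100 = 404.4640 cm^3

404.4640 cm^3


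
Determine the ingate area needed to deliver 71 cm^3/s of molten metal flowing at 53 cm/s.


Formula: A_ingate = Q / v  (continuity equation)
A = 71 cm^3/s / 53 cm/s = 1.3396 cm^2

Answer: 1.3396 cm^2


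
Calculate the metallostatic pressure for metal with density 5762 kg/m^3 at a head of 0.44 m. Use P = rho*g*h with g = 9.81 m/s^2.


Formula: P = rho * g * h
rho * g = 5762 * 9.81 = 56525.22 N/m^3
P = 56525.22 * 0.44 = 24871.0968 Pa

24871.0968 Pa


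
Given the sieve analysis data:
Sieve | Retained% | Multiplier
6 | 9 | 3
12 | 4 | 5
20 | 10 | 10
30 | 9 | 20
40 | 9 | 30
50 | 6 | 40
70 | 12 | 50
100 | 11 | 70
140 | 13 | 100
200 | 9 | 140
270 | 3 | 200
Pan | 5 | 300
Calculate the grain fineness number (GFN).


Formula: GFN = sum(pct * multiplier) / sum(pct)
sum(pct * multiplier) = 6867
sum(pct) = 100
GFN = 6867 / 100 = 68.67


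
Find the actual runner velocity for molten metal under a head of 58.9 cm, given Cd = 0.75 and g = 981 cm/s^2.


Formula: v = Cd * sqrt(2 * g * h)  (Torricelli with discharge coefficient)
2*g*h = 2 * 981 * 58.9 = 115561.8 cm^2/s^2
sqrt(115561.8) = 339.94382 cm/s
v = 0.75 * 339.94382 = 254.9579 cm/s

Final answer: 254.9579 cm/s


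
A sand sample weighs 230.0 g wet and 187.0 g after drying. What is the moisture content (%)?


Formula: MC = (W_wet - W_dry) / W_wet * 100
Water mass = 230.0 - 187.0 = 43.0 g
MC = 43.0 / 230.0 * 100 = 18.6957%

Final answer: 18.6957%


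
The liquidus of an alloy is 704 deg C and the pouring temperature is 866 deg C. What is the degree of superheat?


Formula: Superheat = T_pour - T_melt
Superheat = 866 - 704 = 162 deg C

162 deg C


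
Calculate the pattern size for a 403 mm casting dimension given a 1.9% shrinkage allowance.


Formula: L_pattern = L_casting * (1 + shrinkage_rate/100)
Shrinkage factor = 1 + 1.9/100 = 1.019
L_pattern = 403 mm * 1.019 = 410.6570 mm

Final answer: 410.6570 mm


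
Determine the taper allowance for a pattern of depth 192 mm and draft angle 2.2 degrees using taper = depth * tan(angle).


Formula: taper = depth * tan(draft_angle)
tan(2.2 deg) = 0.0384161
taper = 192 mm * 0.0384161 = 7.3759 mm

7.3759 mm


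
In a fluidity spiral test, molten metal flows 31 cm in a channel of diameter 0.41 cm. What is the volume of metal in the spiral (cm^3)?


Formula: V = pi * (d/2)^2 * L  (cylinder volume)
Radius = 0.41/2 = 0.205 cm
V = pi * 0.205^2 * 31 = 4.0928 cm^3

Final answer: 4.0928 cm^3


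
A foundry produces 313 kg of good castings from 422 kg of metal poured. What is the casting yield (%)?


Formula: Casting Yield = (W_good / W_total) * 100
Yield = (313 kg / 422 kg) * 100 = 74.1706%


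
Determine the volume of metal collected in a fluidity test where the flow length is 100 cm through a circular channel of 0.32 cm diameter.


Formula: V = pi * (d/2)^2 * L  (cylinder volume)
Radius = 0.32/2 = 0.16 cm
V = pi * 0.16^2 * 100 = 8.0425 cm^3

Answer: 8.0425 cm^3


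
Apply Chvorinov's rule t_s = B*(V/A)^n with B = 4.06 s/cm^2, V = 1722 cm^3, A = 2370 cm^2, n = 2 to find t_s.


Formula: t_s = B * (V/A)^n  (Chvorinov's rule, n=2)
Modulus M = V/A = 1722/2370 = 0.726582 cm
M^2 = 0.726582^2 = 0.527921 cm^2
t_s = 4.06 * 0.527921 = 2.1434 s

2.1434 s


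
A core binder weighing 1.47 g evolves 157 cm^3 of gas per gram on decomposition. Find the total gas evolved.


Formula: V_gas = W_binder * gas_evolution_rate
V = 1.47 g * 157 cm^3/g = 230.7900 cm^3

Final answer: 230.7900 cm^3


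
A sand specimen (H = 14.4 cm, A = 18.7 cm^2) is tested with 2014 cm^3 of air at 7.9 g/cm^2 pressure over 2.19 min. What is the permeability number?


Formula: Permeability Number P = (V * H) / (p * A * t)
Numerator: V * H = 2014 * 14.4 = 29001.6
Denominator: p * A * t = 7.9 * 18.7 * 2.19 = 323.5287
P = 29001.6 / 323.5287 = 89.6415

Final answer: 89.6415


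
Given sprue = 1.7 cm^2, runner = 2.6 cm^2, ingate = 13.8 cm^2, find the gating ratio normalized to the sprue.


Sprue:Runner:Ingate = 1 : 2.6/1.7 : 13.8/1.7 = 1:1.53:8.12

Answer: 1:1.53:8.12


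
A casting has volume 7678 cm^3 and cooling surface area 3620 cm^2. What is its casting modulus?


Formula: Casting Modulus M = V / A
M = 7678 cm^3 / 3620 cm^2 = 2.1210 cm

Answer: 2.1210 cm


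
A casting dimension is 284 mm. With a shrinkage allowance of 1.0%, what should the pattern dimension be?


Formula: L_pattern = L_casting * (1 + shrinkage_rate/100)
Shrinkage factor = 1 + 1.0/100 = 1.01
L_pattern = 284 mm * 1.01 = 286.8400 mm

Answer: 286.8400 mm


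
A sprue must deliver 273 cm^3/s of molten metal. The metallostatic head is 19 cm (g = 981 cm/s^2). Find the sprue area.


Formula: v = sqrt(2*g*h), A = Q/v
Velocity: v = sqrt(2 * 981 * 19) = sqrt(37278) = 193.0751 cm/s
Sprue area: A = Q / v = 273 / 193.0751 = 1.4140 cm^2

Answer: 1.4140 cm^2


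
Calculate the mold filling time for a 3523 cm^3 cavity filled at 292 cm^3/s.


Formula: t_fill = V_mold / Q_flow
t = 3523 cm^3 / 292 cm^3/s = 12.0651 s


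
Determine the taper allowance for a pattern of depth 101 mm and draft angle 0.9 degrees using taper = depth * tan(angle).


Formula: taper = depth * tan(draft_angle)
tan(0.9 deg) = 0.0157093
taper = 101 mm * 0.0157093 = 1.5866 mm

Final answer: 1.5866 mm


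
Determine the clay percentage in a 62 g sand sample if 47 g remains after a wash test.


Formula: Clay% = (W_total - W_washed) / W_total * 100
Clay mass = 62 - 47 = 15 g
Clay% = 15 / 62 * 100 = 24.1935%

24.1935%


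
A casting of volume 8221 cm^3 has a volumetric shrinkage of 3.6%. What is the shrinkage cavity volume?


Formula: V_shrink = V_casting * shrinkage_pct / 100
V_shrink = 8221 cm^3 * 3.6 / 100 = 295.9560 cm^3

295.9560 cm^3


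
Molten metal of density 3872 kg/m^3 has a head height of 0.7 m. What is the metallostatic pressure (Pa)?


Formula: P = rho * g * h
rho * g = 3872 * 9.81 = 37984.32 N/m^3
P = 37984.32 * 0.7 = 26589.0240 Pa

Final answer: 26589.0240 Pa


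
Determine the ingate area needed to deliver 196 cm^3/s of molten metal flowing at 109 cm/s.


Formula: A_ingate = Q / v  (continuity equation)
A = 196 cm^3/s / 109 cm/s = 1.7982 cm^2

Final answer: 1.7982 cm^2


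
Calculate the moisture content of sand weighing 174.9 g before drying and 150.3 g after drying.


Formula: MC = (W_wet - W_dry) / W_wet * 100
Water mass = 174.9 - 150.3 = 24.6 g
MC = 24.6 / 174.9 * 100 = 14.0652%

14.0652%


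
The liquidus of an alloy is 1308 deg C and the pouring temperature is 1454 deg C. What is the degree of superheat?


Formula: Superheat = T_pour - T_melt
Superheat = 1454 - 1308 = 146 deg C

146 deg C


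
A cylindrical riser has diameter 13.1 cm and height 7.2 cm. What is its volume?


Formula: V = pi * (D/2)^2 * H  (cylinder volume)
Radius = D/2 = 13.1/2 = 6.55 cm
V = pi * 6.55^2 * 7.2 = 970.4317 cm^3

Final answer: 970.4317 cm^3


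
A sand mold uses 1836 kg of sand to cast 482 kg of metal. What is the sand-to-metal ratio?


Formula: Sand-to-Metal Ratio = W_sand / W_metal
Ratio = 1836 kg / 482 kg = 3.8091

Final answer: 3.8091


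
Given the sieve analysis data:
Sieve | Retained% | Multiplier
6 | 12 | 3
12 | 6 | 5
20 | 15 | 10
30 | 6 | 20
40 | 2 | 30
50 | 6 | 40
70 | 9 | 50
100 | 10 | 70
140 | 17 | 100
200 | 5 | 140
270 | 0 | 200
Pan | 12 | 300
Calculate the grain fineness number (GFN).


Formula: GFN = sum(pct * multiplier) / sum(pct)
sum(pct * multiplier) = 7786
sum(pct) = 100
GFN = 7786 / 100 = 77.86

Final answer: 77.86


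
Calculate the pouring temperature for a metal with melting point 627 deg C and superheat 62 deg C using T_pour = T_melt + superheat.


Formula: T_pour = T_melt + Superheat
T_pour = 627 + 62 = 689 deg C

Answer: 689 deg C


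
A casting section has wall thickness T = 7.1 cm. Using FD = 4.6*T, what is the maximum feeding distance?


Formula: FD = 4.6 * T  (riser feeding-distance rule)
FD = 4.6 * 7.1 cm = 32.6600 cm

Answer: 32.6600 cm


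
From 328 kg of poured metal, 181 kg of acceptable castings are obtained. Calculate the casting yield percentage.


Formula: Casting Yield = (W_good / W_total) * 100
Yield = (181 kg / 328 kg) * 100 = 55.1829%

Answer: 55.1829%


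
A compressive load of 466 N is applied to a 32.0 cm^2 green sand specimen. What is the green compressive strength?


Formula: Compressive Strength = Force / Area
Strength = 466 N / 32.0 cm^2 = 14.5625 N/cm^2

Answer: 14.5625 N/cm^2


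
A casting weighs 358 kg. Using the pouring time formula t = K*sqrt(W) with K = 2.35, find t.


Formula: t = K * sqrt(W)
sqrt(W) = sqrt(358) = 18.92089
t = 2.35 * 18.92089 = 44.4641 s


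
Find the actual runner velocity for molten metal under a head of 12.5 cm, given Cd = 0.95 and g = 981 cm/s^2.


Formula: v = Cd * sqrt(2 * g * h)  (Torricelli with discharge coefficient)
2*g*h = 2 * 981 * 12.5 = 24525.0 cm^2/s^2
sqrt(24525.0) = 156.60460 cm/s
v = 0.95 * 156.60460 = 148.7744 cm/s

Answer: 148.7744 cm/s


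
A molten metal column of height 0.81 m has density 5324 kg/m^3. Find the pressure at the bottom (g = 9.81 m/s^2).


Formula: P = rho * g * h
rho * g = 5324 * 9.81 = 52228.44 N/m^3
P = 52228.44 * 0.81 = 42305.0364 Pa

Answer: 42305.0364 Pa


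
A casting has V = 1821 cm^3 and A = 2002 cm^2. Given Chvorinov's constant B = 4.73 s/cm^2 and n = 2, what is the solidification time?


Formula: t_s = B * (V/A)^n  (Chvorinov's rule, n=2)
Modulus M = V/A = 1821/2002 = 0.909590 cm
M^2 = 0.909590^2 = 0.827354 cm^2
t_s = 4.73 * 0.827354 = 3.9134 s

3.9134 s


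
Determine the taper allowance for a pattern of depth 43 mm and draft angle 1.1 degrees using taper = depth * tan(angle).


Formula: taper = depth * tan(draft_angle)
tan(1.1 deg) = 0.0192010
taper = 43 mm * 0.0192010 = 0.8256 mm

Answer: 0.8256 mm


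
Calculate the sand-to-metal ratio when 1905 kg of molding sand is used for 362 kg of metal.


Formula: Sand-to-Metal Ratio = W_sand / W_metal
Ratio = 1905 kg / 362 kg = 5.2624

Answer: 5.2624


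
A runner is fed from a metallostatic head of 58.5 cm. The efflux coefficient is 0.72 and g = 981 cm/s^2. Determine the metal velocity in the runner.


Formula: v = Cd * sqrt(2 * g * h)  (Torricelli with discharge coefficient)
2*g*h = 2 * 981 * 58.5 = 114777.0 cm^2/s^2
sqrt(114777.0) = 338.78754 cm/s
v = 0.72 * 338.78754 = 243.9270 cm/s

243.9270 cm/s


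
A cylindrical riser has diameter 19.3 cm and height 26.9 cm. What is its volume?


Formula: V = pi * (D/2)^2 * H  (cylinder volume)
Radius = D/2 = 19.3/2 = 9.65 cm
V = pi * 9.65^2 * 26.9 = 7869.6747 cm^3

7869.6747 cm^3


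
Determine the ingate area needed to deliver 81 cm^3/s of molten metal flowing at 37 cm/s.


Formula: A_ingate = Q / v  (continuity equation)
A = 81 cm^3/s / 37 cm/s = 2.1892 cm^2

2.1892 cm^2


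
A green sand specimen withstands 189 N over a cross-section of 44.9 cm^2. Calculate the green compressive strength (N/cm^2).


Formula: Compressive Strength = Force / Area
Strength = 189 N / 44.9 cm^2 = 4.2094 N/cm^2


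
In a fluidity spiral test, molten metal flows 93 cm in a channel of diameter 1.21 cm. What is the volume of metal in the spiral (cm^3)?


Formula: V = pi * (d/2)^2 * L  (cylinder volume)
Radius = 1.21/2 = 0.605 cm
V = pi * 0.605^2 * 93 = 106.9408 cm^3

106.9408 cm^3


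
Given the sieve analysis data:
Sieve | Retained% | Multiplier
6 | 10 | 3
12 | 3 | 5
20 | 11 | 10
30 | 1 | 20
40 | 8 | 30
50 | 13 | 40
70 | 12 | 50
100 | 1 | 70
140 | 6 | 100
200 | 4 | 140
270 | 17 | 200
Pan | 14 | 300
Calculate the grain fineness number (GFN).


Formula: GFN = sum(pct * multiplier) / sum(pct)
sum(pct * multiplier) = 10365
sum(pct) = 100
GFN = 10365 / 100 = 103.65

103.65


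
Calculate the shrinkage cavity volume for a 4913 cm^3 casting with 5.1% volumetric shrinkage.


Formula: V_shrink = V_casting * shrinkage_pct / 100
V_shrink = 4913 cm^3 * 5.1 / 100 = 250.5630 cm^3


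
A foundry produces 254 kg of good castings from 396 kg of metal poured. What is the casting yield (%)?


Formula: Casting Yield = (W_good / W_total) * 100
Yield = (254 kg / 396 kg) * 100 = 64.1414%

Answer: 64.1414%


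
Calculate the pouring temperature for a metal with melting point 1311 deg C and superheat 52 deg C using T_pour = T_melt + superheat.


Formula: T_pour = T_melt + Superheat
T_pour = 1311 + 52 = 1363 deg C

Answer: 1363 deg C


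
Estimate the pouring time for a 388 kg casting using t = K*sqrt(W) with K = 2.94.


Formula: t = K * sqrt(W)
sqrt(W) = sqrt(388) = 19.69772
t = 2.94 * 19.69772 = 57.9113 s

Answer: 57.9113 s


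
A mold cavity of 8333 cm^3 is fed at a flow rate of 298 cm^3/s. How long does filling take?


Formula: t_fill = V_mold / Q_flow
t = 8333 cm^3 / 298 cm^3/s = 27.9631 s


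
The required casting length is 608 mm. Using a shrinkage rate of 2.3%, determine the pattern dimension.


Formula: L_pattern = L_casting * (1 + shrinkage_rate/100)
Shrinkage factor = 1 + 2.3/100 = 1.023
L_pattern = 608 mm * 1.023 = 621.9840 mm

621.9840 mm


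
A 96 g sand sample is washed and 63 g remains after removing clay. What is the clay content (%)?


Formula: Clay% = (W_total - W_washed) / W_total * 100
Clay mass = 96 - 63 = 33 g
Clay% = 33 / 96 * 100 = 34.3750%

Answer: 34.3750%


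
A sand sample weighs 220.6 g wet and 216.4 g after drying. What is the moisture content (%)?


Formula: MC = (W_wet - W_dry) / W_wet * 100
Water mass = 220.6 - 216.4 = 4.2 g
MC = 4.2 / 220.6 * 100 = 1.9039%

Final answer: 1.9039%


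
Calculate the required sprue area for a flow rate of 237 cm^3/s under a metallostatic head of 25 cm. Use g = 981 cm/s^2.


Formula: v = sqrt(2*g*h), A = Q/v
Velocity: v = sqrt(2 * 981 * 25) = sqrt(49050) = 221.4723 cm/s
Sprue area: A = Q / v = 237 / 221.4723 = 1.0701 cm^2

Answer: 1.0701 cm^2


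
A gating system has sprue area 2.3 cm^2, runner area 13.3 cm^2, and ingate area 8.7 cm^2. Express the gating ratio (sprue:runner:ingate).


Sprue:Runner:Ingate = 1 : 13.3/2.3 : 8.7/2.3 = 1:5.78:3.78

Answer: 1:5.78:3.78


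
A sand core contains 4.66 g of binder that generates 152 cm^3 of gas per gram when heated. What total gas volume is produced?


Formula: V_gas = W_binder * gas_evolution_rate
V = 4.66 g * 152 cm^3/g = 708.3200 cm^3

Answer: 708.3200 cm^3


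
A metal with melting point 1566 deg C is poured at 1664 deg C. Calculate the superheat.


Formula: Superheat = T_pour - T_melt
Superheat = 1664 - 1566 = 98 deg C


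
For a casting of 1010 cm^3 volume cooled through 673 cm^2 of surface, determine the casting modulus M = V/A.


Formula: Casting Modulus M = V / A
M = 1010 cm^3 / 673 cm^2 = 1.5007 cm

1.5007 cm


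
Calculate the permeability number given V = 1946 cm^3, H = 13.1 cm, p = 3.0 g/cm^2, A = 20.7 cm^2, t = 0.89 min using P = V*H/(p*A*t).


Formula: Permeability Number P = (V * H) / (p * A * t)
Numerator: V * H = 1946 * 13.1 = 25492.6
Denominator: p * A * t = 3.0 * 20.7 * 0.89 = 55.269
P = 25492.6 / 55.269 = 461.2459

461.2459


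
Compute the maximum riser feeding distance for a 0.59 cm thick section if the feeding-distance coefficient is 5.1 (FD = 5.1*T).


Formula: FD = 5.1 * T  (riser feeding-distance rule)
FD = 5.1 * 0.59 cm = 3.0090 cm

Final answer: 3.0090 cm


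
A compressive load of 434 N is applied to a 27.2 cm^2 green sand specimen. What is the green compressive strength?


Formula: Compressive Strength = Force / Area
Strength = 434 N / 27.2 cm^2 = 15.9559 N/cm^2


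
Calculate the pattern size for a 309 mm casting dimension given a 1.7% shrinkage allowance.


Formula: L_pattern = L_casting * (1 + shrinkage_rate/100)
Shrinkage factor = 1 + 1.7/100 = 1.017
L_pattern = 309 mm * 1.017 = 314.2530 mm


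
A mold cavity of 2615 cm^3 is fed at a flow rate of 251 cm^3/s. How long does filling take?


Formula: t_fill = V_mold / Q_flow
t = 2615 cm^3 / 251 cm^3/s = 10.4183 s

10.4183 s


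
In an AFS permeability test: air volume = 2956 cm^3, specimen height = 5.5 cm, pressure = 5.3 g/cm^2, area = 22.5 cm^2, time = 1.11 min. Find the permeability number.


Formula: Permeability Number P = (V * H) / (p * A * t)
Numerator: V * H = 2956 * 5.5 = 16258.0
Denominator: p * A * t = 5.3 * 22.5 * 1.11 = 132.3675
P = 16258.0 / 132.3675 = 122.8247

Answer: 122.8247


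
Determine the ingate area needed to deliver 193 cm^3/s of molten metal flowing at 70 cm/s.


Formula: A_ingate = Q / v  (continuity equation)
A = 193 cm^3/s / 70 cm/s = 2.7571 cm^2


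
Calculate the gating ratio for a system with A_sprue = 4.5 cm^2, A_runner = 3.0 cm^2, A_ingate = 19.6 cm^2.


Sprue:Runner:Ingate = 1 : 3.0/4.5 : 19.6/4.5 = 1:0.67:4.36


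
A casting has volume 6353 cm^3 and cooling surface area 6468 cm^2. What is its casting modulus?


Formula: Casting Modulus M = V / A
M = 6353 cm^3 / 6468 cm^2 = 0.9822 cm

Final answer: 0.9822 cm


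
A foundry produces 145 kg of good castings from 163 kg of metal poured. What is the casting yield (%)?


Formula: Casting Yield = (W_good / W_total) * 100
Yield = (145 kg / 163 kg) * 100 = 88.9571%

88.9571%


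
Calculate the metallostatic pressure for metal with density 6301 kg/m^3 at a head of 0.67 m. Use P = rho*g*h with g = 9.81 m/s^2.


Formula: P = rho * g * h
rho * g = 6301 * 9.81 = 61812.81 N/m^3
P = 61812.81 * 0.67 = 41414.5827 Pa

41414.5827 Pa


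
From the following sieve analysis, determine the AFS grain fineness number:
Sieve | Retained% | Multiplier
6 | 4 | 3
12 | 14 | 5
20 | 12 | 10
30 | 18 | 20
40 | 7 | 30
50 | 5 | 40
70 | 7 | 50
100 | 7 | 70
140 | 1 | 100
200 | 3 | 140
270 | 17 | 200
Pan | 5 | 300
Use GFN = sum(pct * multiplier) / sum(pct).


Formula: GFN = sum(pct * multiplier) / sum(pct)
sum(pct * multiplier) = 7232
sum(pct) = 100
GFN = 7232 / 100 = 72.32

72.32


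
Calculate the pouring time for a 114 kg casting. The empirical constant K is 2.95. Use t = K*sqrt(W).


Formula: t = K * sqrt(W)
sqrt(W) = sqrt(114) = 10.67708
t = 2.95 * 10.67708 = 31.4974 s


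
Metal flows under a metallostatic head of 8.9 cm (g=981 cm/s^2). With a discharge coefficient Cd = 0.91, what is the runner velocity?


Formula: v = Cd * sqrt(2 * g * h)  (Torricelli with discharge coefficient)
2*g*h = 2 * 981 * 8.9 = 17461.8 cm^2/s^2
sqrt(17461.8) = 132.14310 cm/s
v = 0.91 * 132.14310 = 120.2502 cm/s

120.2502 cm/s


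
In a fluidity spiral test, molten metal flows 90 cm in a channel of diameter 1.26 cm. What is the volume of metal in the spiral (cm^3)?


Formula: V = pi * (d/2)^2 * L  (cylinder volume)
Radius = 1.26/2 = 0.63 cm
V = pi * 0.63^2 * 90 = 112.2208 cm^3


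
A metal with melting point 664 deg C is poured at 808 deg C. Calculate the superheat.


Formula: Superheat = T_pour - T_melt
Superheat = 808 - 664 = 144 deg C

144 deg C


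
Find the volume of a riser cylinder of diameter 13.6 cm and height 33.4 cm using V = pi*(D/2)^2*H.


Formula: V = pi * (D/2)^2 * H  (cylinder volume)
Radius = D/2 = 13.6/2 = 6.8 cm
V = pi * 6.8^2 * 33.4 = 4851.9260 cm^3

Answer: 4851.9260 cm^3


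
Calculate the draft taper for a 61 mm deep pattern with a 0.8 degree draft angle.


Formula: taper = depth * tan(draft_angle)
tan(0.8 deg) = 0.0139635
taper = 61 mm * 0.0139635 = 0.8518 mm

0.8518 mm


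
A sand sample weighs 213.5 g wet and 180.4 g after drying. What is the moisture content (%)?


Formula: MC = (W_wet - W_dry) / W_wet * 100
Water mass = 213.5 - 180.4 = 33.1 g
MC = 33.1 / 213.5 * 100 = 15.5035%


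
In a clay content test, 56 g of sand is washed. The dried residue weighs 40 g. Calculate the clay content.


Formula: Clay% = (W_total - W_washed) / W_total * 100
Clay mass = 56 - 40 = 16 g
Clay% = 16 / 56 * 100 = 28.5714%

Final answer: 28.5714%


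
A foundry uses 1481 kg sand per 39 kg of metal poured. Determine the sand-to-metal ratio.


Formula: Sand-to-Metal Ratio = W_sand / W_metal
Ratio = 1481 kg / 39 kg = 37.9744


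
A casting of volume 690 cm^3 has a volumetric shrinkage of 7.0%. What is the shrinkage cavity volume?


Formula: V_shrink = V_casting * shrinkage_pct / 100
V_shrink = 690 cm^3 * 7.0 / 100 = 48.3000 cm^3

Final answer: 48.3000 cm^3


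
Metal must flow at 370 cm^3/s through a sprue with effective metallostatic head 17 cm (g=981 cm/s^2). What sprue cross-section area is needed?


Formula: v = sqrt(2*g*h), A = Q/v
Velocity: v = sqrt(2 * 981 * 17) = sqrt(33354) = 182.6308 cm/s
Sprue area: A = Q / v = 370 / 182.6308 = 2.0259 cm^2

2.0259 cm^2


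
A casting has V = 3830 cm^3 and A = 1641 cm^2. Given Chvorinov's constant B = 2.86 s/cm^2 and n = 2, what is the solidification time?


Formula: t_s = B * (V/A)^n  (Chvorinov's rule, n=2)
Modulus M = V/A = 3830/1641 = 2.333943 cm
M^2 = 2.333943^2 = 5.447290 cm^2
t_s = 2.86 * 5.447290 = 15.5792 s

Final answer: 15.5792 s


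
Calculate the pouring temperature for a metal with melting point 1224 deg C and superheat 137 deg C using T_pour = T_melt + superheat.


Formula: T_pour = T_melt + Superheat
T_pour = 1224 + 137 = 1361 deg C

Answer: 1361 deg C


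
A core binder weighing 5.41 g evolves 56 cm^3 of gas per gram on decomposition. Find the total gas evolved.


Formula: V_gas = W_binder * gas_evolution_rate
V = 5.41 g * 56 cm^3/g = 302.9600 cm^3

Answer: 302.9600 cm^3


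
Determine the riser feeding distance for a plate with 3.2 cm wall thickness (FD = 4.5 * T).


Formula: FD = 4.5 * T  (riser feeding-distance rule)
FD = 4.5 * 3.2 cm = 14.4000 cm

14.4000 cm


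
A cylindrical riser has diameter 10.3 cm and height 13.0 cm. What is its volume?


Formula: V = pi * (D/2)^2 * H  (cylinder volume)
Radius = D/2 = 10.3/2 = 5.15 cm
V = pi * 5.15^2 * 13.0 = 1083.1976 cm^3

Answer: 1083.1976 cm^3


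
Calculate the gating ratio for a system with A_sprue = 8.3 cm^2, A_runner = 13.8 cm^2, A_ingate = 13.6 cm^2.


Sprue:Runner:Ingate = 1 : 13.8/8.3 : 13.6/8.3 = 1:1.66:1.64

Final answer: 1:1.66:1.64


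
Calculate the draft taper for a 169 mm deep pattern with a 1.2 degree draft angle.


Formula: taper = depth * tan(draft_angle)
tan(1.2 deg) = 0.0209470
taper = 169 mm * 0.0209470 = 3.5400 mm

3.5400 mm


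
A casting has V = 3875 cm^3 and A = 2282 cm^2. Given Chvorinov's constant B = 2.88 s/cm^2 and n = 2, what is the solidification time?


Formula: t_s = B * (V/A)^n  (Chvorinov's rule, n=2)
Modulus M = V/A = 3875/2282 = 1.698072 cm
M^2 = 1.698072^2 = 2.883449 cm^2
t_s = 2.88 * 2.883449 = 8.3043 s

8.3043 s


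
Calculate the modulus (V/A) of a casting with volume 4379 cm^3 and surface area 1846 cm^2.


Formula: Casting Modulus M = V / A
M = 4379 cm^3 / 1846 cm^2 = 2.3722 cm

Final answer: 2.3722 cm


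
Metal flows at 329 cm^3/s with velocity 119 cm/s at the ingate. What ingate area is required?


Formula: A_ingate = Q / v  (continuity equation)
A = 329 cm^3/s / 119 cm/s = 2.7647 cm^2

Final answer: 2.7647 cm^2
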